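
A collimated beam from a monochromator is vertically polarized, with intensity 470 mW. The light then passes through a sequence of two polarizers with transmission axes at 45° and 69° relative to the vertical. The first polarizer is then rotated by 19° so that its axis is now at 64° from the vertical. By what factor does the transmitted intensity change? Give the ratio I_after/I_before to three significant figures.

Before rotation:
By Malus's law, I₁ = I₀ cos²(45° − 0°) = I₀ cos²(45°) = 0.5 I₀.
I₂ = I₁ cos²(69° − 45°) = 0.5 I₀ · cos²(24°) = 0.4173 I₀.
After rotation:
I₁ = I₀ cos²(64° − 0°) = I₀ cos²(64°) = 0.1922 I₀.
I₂ = I₁ cos²(69° − 64°) = 0.1922 I₀ · cos²(5°) = 0.1907 I₀.
Ratio = 0.1907 / 0.4173 = 0.457.

I_new/I_old ≈ 0.457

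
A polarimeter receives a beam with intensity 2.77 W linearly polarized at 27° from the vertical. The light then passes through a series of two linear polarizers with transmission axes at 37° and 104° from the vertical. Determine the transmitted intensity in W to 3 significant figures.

I ≈ 0.410 W

I₁ = 2.77 W · cos²(10°) = 2.686 W.
I₂ = I₁ · cos²(67°) = 2.686 · 0.1527 = 0.4101 W.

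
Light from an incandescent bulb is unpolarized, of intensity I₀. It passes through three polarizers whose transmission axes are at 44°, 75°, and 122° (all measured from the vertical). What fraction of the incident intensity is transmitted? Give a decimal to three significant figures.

≈ 0.171 I₀

Unpolarized light through the first polarizer → I₁ = ½ I₀, now polarized at 44°.
I₂ = I₁ cos²(75° − 44°) = 0.5 I₀ · cos²(31°) = 0.3674 I₀.
I₃ = I₂ cos²(122° − 75°) = 0.3674 I₀ · cos²(47°) = 0.1709 I₀.
Transmitted fraction = 0.1709.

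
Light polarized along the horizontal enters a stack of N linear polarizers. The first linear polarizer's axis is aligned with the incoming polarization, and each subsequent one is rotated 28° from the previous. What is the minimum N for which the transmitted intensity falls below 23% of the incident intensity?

N = 7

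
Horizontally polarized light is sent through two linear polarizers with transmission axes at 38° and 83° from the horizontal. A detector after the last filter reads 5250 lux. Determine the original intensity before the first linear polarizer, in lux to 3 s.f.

I₀ ≈ 1.69e4 lux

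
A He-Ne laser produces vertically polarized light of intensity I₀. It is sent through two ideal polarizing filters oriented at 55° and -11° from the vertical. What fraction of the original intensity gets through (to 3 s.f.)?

I₁ = I₀ cos²(55° − 0°) = I₀ cos²(55°) = 0.329 I₀.
I₂ = I₁ cos²(-11° − 55°) = 0.329 I₀ · cos²(66°) = 0.05443 I₀.
Transmitted fraction = 0.05443.

≈ 0.0544 I₀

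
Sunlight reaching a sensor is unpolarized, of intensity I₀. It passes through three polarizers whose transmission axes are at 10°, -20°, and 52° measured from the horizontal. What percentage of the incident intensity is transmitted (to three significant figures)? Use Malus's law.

≈ 3.58%

Unpolarized light through the first polarizer → I₁ = ½ I₀, now polarized at 10°.
I₂ = I₁ cos²(-20° − 10°) = 0.5 I₀ · cos²(30°) = 0.375 I₀.
I₃ = I₂ cos²(52° + 20°) = 0.375 I₀ · cos²(72°) = 0.03581 I₀.
That is 3.581% of the incident intensity.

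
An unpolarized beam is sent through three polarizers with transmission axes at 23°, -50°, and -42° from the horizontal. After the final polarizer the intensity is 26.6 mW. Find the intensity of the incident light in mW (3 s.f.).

I₀ ≈ 635 mW

Unpolarized light through the first polarizer → I₁ = ½ I₀, now polarized at 23°.
I₂ = I₁ cos²(-50° − 23°) = 0.5 I₀ · cos²(73°) = 0.04274 I₀.
I₃ = I₂ cos²(-42° + 50°) = 0.04274 I₀ · cos²(8°) = 0.04191 I₀.
So 26.6 mW = 0.04191 I₀, giving I₀ = 26.6/0.04191 = 634.7 mW.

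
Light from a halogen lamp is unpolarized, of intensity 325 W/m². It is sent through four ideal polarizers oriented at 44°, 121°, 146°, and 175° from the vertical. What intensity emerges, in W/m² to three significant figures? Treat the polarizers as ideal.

I ≈ 5.17 W/m²

Unpolarized light through the first polarizer → I₁ = 325 W/m²/2 = 162.5 W/m², polarized at 44°.
I₂ = I₁ · cos²(77°) = 162.5 · 0.0506 = 8.223 W/m².
I₃ = I₂ · cos²(25°) = 8.223 · 0.8214 = 6.754 W/m².
I₄ = I₃ · cos²(29°) = 6.754 · 0.765 = 5.167 W/m².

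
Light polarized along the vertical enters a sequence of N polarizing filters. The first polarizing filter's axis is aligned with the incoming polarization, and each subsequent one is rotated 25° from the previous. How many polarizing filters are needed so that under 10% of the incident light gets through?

First polarizer is aligned with the polarization: full transmission.
Each further stage multiplies by cos²(25°) = 0.8214.
After N polarizers: T = 0.8214^(N−1). Require T < 0.10 ⇒ N−1 > ln(0.10)/ln(0.8214) = 11.70, so N−1 ≥ 12 and N = 13.
Check: N=13 gives T = 0.09432 < 0.10; N=12 gives T = 0.1148.

N = 13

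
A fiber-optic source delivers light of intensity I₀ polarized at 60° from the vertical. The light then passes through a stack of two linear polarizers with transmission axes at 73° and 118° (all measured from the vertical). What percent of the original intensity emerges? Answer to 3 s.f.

≈ 47.5%

I₁ = I₀ cos²(73° − 60°) = I₀ cos²(13°) = 0.9494 I₀.
I₂ = I₁ cos²(118° − 73°) = 0.9494 I₀ · cos²(45°) = 0.4747 I₀.
That is 47.47% of the incident intensity.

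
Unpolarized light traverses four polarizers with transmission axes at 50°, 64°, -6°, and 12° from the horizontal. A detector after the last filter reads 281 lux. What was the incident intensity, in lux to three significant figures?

I₀ ≈ 5640 lux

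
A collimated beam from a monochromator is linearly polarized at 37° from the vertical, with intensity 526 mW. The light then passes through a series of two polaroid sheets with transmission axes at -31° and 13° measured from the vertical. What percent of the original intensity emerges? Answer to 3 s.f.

I₁ = 526 mW · cos²(68°) = 73.81 mW.
I₂ = I₁ · cos²(44°) = 73.81 · 0.5174 = 38.19 mW.
That is 7.261% of the incident intensity.

≈ 7.26%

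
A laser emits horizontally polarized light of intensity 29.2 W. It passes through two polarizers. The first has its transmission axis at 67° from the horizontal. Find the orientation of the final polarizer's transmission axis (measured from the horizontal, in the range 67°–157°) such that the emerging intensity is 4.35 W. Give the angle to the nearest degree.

θ ≈ 76°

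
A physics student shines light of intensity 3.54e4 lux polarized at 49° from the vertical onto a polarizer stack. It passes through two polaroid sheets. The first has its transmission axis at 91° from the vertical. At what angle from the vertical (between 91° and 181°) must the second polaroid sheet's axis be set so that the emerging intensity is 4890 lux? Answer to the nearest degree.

θ ≈ 151°

I₁ = I₀ cos²(91° − 49°) = I₀ cos²(42°) = 0.5523 I₀.
Target fraction: 4890 / 3.54e4 lux = 0.1381 of I₀.
Need I₂/I₀ = 0.1381, so cos²(θ − 91°) = 0.1381 / 0.5523 = 0.2501.
θ − 91° = arccos(√0.2501) = 60.0°, giving θ ≈ 91 + 60.0 = 151.0°.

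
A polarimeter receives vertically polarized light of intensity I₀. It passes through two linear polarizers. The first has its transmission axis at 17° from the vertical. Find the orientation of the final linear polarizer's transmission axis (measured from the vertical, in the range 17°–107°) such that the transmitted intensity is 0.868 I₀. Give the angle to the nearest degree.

θ ≈ 30°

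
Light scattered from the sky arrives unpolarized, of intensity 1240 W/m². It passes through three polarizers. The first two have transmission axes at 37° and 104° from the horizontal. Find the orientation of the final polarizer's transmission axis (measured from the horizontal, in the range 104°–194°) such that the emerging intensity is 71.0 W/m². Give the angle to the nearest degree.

θ ≈ 134°

Unpolarized light through the first polarizer → I₁ = ½ I₀, now polarized at 37°.
I₂ = I₁ cos²(104° − 37°) = 0.5 I₀ · cos²(67°) = 0.07634 I₀.
Target fraction: 71.0 / 1240 W/m² = 0.05726 of I₀.
Need I₃/I₀ = 0.05726, so cos²(θ − 104°) = 0.05726 / 0.07634 = 0.7501.
θ − 104° = arccos(√0.7501) = 30.0°, giving θ ≈ 104 + 30.0 = 134.0°.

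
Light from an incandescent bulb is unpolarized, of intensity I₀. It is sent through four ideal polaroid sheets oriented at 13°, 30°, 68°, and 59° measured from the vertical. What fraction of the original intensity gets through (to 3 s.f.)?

Unpolarized light through the first polarizer → I₁ = ½ I₀, now polarized at 13°.
I₂ = I₁ cos²(30° − 13°) = 0.5 I₀ · cos²(17°) = 0.4573 I₀.
I₃ = I₂ cos²(68° − 30°) = 0.4573 I₀ · cos²(38°) = 0.2839 I₀.
I₄ = I₃ cos²(59° − 68°) = 0.2839 I₀ · cos²(9°) = 0.277 I₀.
Transmitted fraction = 0.277.

≈ 0.277 I₀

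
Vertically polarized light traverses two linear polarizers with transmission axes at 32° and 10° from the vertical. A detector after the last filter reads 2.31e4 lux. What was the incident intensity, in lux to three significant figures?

I₁ = I₀ cos²(32° − 0°) = I₀ cos²(32°) = 0.7192 I₀.
I₂ = I₁ cos²(10° − 32°) = 0.7192 I₀ · cos²(22°) = 0.6183 I₀.
So 2.31e4 lux = 0.6183 I₀, giving I₀ = 2.31e4/0.6183 = 3.736e+04 lux.

I₀ ≈ 3.74e4 lux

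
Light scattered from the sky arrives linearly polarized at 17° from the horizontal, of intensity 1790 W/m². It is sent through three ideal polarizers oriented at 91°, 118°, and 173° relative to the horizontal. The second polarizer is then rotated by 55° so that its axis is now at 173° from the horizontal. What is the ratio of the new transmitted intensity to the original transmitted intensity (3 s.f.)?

I_new/I_old ≈ 0.0742

Before rotation:
I₁ = I₀ cos²(91° − 17°) = I₀ cos²(74°) = 0.07598 I₀.
I₂ = I₁ cos²(118° − 91°) = 0.07598 I₀ · cos²(27°) = 0.06032 I₀.
I₃ = I₂ cos²(173° − 118°) = 0.06032 I₀ · cos²(55°) = 0.01984 I₀.
After rotation:
I₁ = I₀ cos²(91° − 17°) = I₀ cos²(74°) = 0.07598 I₀.
I₂ = I₁ cos²(173° − 91°) = 0.07598 I₀ · cos²(82°) = 0.001472 I₀.
I₃ = I₂ cos²(173° − 173°) = 0.001472 I₀ · cos²(0°) = 0.001472 I₀.
Ratio = 0.001472 / 0.01984 = 0.07416.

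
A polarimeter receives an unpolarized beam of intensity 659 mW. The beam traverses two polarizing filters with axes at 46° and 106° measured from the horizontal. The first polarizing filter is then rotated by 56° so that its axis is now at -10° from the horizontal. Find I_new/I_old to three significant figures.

I_new/I_old ≈ 0.769

Before rotation:
Unpolarized light through the first polarizer → I₁ = ½ I₀, now polarized at 46°.
I₂ = I₁ cos²(106° − 46°) = 0.5 I₀ · cos²(60°) = 0.125 I₀.
After rotation:
Unpolarized light through the first polarizer → I₁ = ½ I₀, now polarized at -10°.
Angle between axes 1 and 2: 64°. I₂ = 0.5 I₀ · cos²(64°) = 0.09608 I₀.
Ratio = 0.09608 / 0.125 = 0.7687.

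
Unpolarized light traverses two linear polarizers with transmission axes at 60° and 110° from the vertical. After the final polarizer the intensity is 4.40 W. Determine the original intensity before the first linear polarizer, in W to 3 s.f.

Unpolarized light through the first polarizer → I₁ = ½ I₀, now polarized at 60°.
I₂ = I₁ cos²(110° − 60°) = 0.5 I₀ · cos²(50°) = 0.2066 I₀.
So 4.40 W = 0.2066 I₀, giving I₀ = 4.40/0.2066 = 21.3 W.

I₀ ≈ 21.3 W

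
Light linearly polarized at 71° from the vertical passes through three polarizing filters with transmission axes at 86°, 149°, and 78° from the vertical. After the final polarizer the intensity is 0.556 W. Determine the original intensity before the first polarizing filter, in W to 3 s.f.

I₀ ≈ 27.3 W

I₁ = I₀ cos²(86° − 71°) = I₀ cos²(15°) = 0.933 I₀.
I₂ = I₁ cos²(149° − 86°) = 0.933 I₀ · cos²(63°) = 0.1923 I₀.
I₃ = I₂ cos²(78° − 149°) = 0.1923 I₀ · cos²(71°) = 0.02038 I₀.
So 0.556 W = 0.02038 I₀, giving I₀ = 0.556/0.02038 = 27.28 W.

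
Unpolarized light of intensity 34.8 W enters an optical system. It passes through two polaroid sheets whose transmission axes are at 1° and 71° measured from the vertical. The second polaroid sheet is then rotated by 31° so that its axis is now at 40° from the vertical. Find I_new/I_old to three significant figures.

I_new/I_old ≈ 5.16

Before rotation:
Unpolarized light through the first polarizer → I₁ = ½ I₀, now polarized at 1°.
I₂ = I₁ cos²(71° − 1°) = 0.5 I₀ · cos²(70°) = 0.05849 I₀.
After rotation:
Unpolarized light through the first polarizer → I₁ = ½ I₀, now polarized at 1°.
I₂ = I₁ cos²(40° − 1°) = 0.5 I₀ · cos²(39°) = 0.302 I₀.
Ratio = 0.302 / 0.05849 = 5.163.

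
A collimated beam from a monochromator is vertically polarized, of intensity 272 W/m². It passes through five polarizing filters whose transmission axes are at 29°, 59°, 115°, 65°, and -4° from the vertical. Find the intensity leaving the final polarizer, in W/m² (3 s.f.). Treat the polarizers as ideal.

I ≈ 2.59 W/m²

I₁ = 272 W/m² · cos²(29°) = 208.1 W/m².
I₂ = I₁ · cos²(30°) = 208.1 · 0.75 = 156.1 W/m².
I₃ = I₂ · cos²(56°) = 156.1 · 0.3127 = 48.8 W/m².
I₄ = I₃ · cos²(50°) = 48.8 · 0.4132 = 20.16 W/m².
I₅ = I₄ · cos²(69°) = 20.16 · 0.1284 = 2.589 W/m².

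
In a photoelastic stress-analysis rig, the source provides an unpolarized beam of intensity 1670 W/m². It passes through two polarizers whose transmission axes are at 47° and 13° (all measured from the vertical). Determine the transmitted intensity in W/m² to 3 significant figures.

I ≈ 574 W/m²

Unpolarized light through the first polarizer → I₁ = 1670 W/m²/2 = 835 W/m², polarized at 47°.
I₂ = I₁ · cos²(34°) = 835 · 0.6873 = 573.9 W/m².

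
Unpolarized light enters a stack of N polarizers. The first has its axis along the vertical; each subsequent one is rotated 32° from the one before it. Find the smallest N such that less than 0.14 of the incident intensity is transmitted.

N = 5

First polarizer halves the unpolarized light: factor 1/2.
Each further stage multiplies by cos²(32°) = 0.7192.
After N polarizers: T = 0.5·0.7192^(N−1). Require T < 0.14 ⇒ N−1 > ln(0.14/0.5)/ln(0.7192) = 3.86, so N−1 ≥ 4 and N = 5.
Check: N=5 gives T = 0.1338 < 0.14; N=4 gives T = 0.186.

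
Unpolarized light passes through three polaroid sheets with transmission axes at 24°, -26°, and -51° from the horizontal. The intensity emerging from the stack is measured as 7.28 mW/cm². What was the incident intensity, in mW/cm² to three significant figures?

I₀ ≈ 42.9 mW/cm²

Unpolarized light through the first polarizer → I₁ = ½ I₀, now polarized at 24°.
I₂ = I₁ cos²(-26° − 24°) = 0.5 I₀ · cos²(50°) = 0.2066 I₀.
I₃ = I₂ cos²(-51° + 26°) = 0.2066 I₀ · cos²(25°) = 0.1697 I₀.
So 7.28 mW/cm² = 0.1697 I₀, giving I₀ = 7.28/0.1697 = 42.9 mW/cm².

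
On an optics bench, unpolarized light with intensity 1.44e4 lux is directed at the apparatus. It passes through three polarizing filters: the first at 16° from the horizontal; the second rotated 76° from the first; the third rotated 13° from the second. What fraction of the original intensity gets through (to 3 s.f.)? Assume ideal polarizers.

Unpolarized light through the first polarizer → I₁ = 1.44e4 lux/2 = 7200 lux, polarized at 16°.
I₂ = I₁ · cos²(76°) = 7200 · 0.05853 = 421.4 lux.
I₃ = I₂ · cos²(13°) = 421.4 · 0.9494 = 400.1 lux.
Transmitted fraction = 0.02778.

I/I₀ ≈ 0.0278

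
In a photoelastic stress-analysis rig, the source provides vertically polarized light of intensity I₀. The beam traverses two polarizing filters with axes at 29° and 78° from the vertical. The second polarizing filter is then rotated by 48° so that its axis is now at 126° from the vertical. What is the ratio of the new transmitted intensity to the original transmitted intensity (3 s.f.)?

Before rotation:
By Malus's law, I₁ = I₀ cos²(29° − 0°) = I₀ cos²(29°) = 0.765 I₀.
I₂ = I₁ cos²(78° − 29°) = 0.765 I₀ · cos²(49°) = 0.3292 I₀.
After rotation:
I₁ = I₀ cos²(29° − 0°) = I₀ cos²(29°) = 0.765 I₀.
Angle between axes 1 and 2: 83°. I₂ = 0.765 I₀ · cos²(83°) = 0.01136 I₀.
Ratio = 0.01136 / 0.3292 = 0.03451.

I_new/I_old ≈ 0.0345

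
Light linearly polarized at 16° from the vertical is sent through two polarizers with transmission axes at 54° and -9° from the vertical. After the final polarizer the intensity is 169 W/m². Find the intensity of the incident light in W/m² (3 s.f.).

By Malus's law, I₁ = I₀ cos²(54° − 16°) = I₀ cos²(38°) = 0.621 I₀.
I₂ = I₁ cos²(-9° − 54°) = 0.621 I₀ · cos²(63°) = 0.128 I₀.
So 169 W/m² = 0.128 I₀, giving I₀ = 169/0.128 = 1320 W/m².

I₀ ≈ 1320 W/m²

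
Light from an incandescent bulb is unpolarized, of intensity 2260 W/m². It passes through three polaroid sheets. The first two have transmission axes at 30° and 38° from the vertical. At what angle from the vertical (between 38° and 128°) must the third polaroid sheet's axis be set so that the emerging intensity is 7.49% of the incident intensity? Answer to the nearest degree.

Unpolarized light through the first polarizer → I₁ = ½ I₀, now polarized at 30°.
I₂ = I₁ cos²(38° − 30°) = 0.5 I₀ · cos²(8°) = 0.4903 I₀.
Need I₃/I₀ = 0.0749, so cos²(θ − 38°) = 0.0749 / 0.4903 = 0.1528.
θ − 38° = arccos(√0.1528) = 67.0°, giving θ ≈ 38 + 67.0 = 105.0°.

θ ≈ 105°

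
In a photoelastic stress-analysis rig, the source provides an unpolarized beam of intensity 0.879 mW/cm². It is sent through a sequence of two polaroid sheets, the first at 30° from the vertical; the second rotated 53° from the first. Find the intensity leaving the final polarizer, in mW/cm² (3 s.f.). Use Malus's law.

Unpolarized light through the first polarizer → I₁ = 0.879 mW/cm²/2 = 0.4395 mW/cm², polarized at 30°.
I₂ = I₁ · cos²(53°) = 0.4395 · 0.3622 = 0.1592 mW/cm².

I ≈ 0.159 mW/cm²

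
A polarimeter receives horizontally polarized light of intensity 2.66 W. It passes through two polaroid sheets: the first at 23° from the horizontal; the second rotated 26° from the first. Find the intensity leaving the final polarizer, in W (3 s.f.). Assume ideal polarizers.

I₁ = 2.66 W · cos²(23°) = 2.254 W.
I₂ = I₁ · cos²(26°) = 2.254 · 0.8078 = 1.821 W.

I ≈ 1.82 W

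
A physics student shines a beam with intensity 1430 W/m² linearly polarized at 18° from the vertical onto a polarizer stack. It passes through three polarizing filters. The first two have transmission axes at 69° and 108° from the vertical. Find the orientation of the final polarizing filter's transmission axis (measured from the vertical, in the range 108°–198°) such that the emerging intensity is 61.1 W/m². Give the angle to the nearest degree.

I₁ = I₀ cos²(69° − 18°) = I₀ cos²(51°) = 0.396 I₀.
I₂ = I₁ cos²(108° − 69°) = 0.396 I₀ · cos²(39°) = 0.2392 I₀.
Target fraction: 61.1 / 1430 W/m² = 0.04273 of I₀.
Need I₃/I₀ = 0.04273, so cos²(θ − 108°) = 0.04273 / 0.2392 = 0.1786.
θ − 108° = arccos(√0.1786) = 65.0°, giving θ ≈ 108 + 65.0 = 173.0°.

θ ≈ 173°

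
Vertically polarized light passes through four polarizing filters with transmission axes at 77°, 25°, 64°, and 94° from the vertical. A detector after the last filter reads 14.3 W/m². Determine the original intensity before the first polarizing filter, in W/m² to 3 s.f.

I₀ ≈ 1650 W/m²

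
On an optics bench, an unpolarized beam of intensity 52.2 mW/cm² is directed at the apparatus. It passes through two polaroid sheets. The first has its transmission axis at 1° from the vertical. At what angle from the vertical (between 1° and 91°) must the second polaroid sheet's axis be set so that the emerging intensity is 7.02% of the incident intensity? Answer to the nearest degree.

Unpolarized light through the first polarizer → I₁ = ½ I₀, now polarized at 1°.
Need I₂/I₀ = 0.0702, so cos²(θ − 1°) = 0.0702 / 0.5 = 0.1404.
θ − 1° = arccos(√0.1404) = 68.0°, giving θ ≈ 1 + 68.0 = 69.0°.

θ ≈ 69°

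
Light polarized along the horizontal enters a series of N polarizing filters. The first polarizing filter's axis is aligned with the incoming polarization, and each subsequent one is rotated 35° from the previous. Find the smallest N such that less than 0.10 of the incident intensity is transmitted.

First polarizer is aligned with the polarization: full transmission.
Each further stage multiplies by cos²(35°) = 0.671.
After N polarizers: T = 0.671^(N−1). Require T < 0.10 ⇒ N−1 > ln(0.10)/ln(0.671) = 5.77, so N−1 ≥ 6 and N = 7.
Check: N=7 gives T = 0.09128 < 0.10; N=6 gives T = 0.136.

N = 7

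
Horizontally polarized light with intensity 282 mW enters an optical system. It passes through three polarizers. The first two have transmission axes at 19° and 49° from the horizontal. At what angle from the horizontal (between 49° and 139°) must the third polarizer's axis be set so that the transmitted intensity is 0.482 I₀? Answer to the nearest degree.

I₁ = I₀ cos²(19° − 0°) = I₀ cos²(19°) = 0.894 I₀.
I₂ = I₁ cos²(49° − 19°) = 0.894 I₀ · cos²(30°) = 0.6705 I₀.
Need I₃/I₀ = 0.482, so cos²(θ − 49°) = 0.482 / 0.6705 = 0.7189.
θ − 49° = arccos(√0.7189) = 32.0°, giving θ ≈ 49 + 32.0 = 81.0°.

θ ≈ 81°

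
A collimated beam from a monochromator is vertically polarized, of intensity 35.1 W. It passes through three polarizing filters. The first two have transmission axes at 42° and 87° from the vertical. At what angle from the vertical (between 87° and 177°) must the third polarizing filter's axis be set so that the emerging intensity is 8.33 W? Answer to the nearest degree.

θ ≈ 109°

I₁ = I₀ cos²(42° − 0°) = I₀ cos²(42°) = 0.5523 I₀.
I₂ = I₁ cos²(87° − 42°) = 0.5523 I₀ · cos²(45°) = 0.2761 I₀.
Target fraction: 8.33 / 35.1 W = 0.2373 of I₀.
Need I₃/I₀ = 0.2373, so cos²(θ − 87°) = 0.2373 / 0.2761 = 0.8595.
θ − 87° = arccos(√0.8595) = 22.0°, giving θ ≈ 87 + 22.0 = 109.0°.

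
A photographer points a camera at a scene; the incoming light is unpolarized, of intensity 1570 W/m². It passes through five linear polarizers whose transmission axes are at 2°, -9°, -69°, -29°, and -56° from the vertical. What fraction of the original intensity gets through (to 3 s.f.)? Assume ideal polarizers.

Unpolarized light through the first polarizer → I₁ = 1570 W/m²/2 = 785 W/m², polarized at 2°.
I₂ = I₁ · cos²(11°) = 785 · 0.9636 = 756.4 W/m².
I₃ = I₂ · cos²(60°) = 756.4 · 0.25 = 189.1 W/m².
I₄ = I₃ · cos²(40°) = 189.1 · 0.5868 = 111 W/m².
I₅ = I₄ · cos²(27°) = 111 · 0.7939 = 88.1 W/m².
Transmitted fraction = 0.05611.

I/I₀ ≈ 0.0561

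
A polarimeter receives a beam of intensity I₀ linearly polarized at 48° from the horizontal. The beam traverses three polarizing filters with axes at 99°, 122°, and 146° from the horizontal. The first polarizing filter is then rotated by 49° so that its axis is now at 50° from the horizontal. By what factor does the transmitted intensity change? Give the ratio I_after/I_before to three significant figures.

I_new/I_old ≈ 0.284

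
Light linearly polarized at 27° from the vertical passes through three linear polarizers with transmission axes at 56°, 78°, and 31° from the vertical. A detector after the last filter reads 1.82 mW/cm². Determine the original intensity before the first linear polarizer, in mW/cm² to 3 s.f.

I₀ ≈ 5.95 mW/cm²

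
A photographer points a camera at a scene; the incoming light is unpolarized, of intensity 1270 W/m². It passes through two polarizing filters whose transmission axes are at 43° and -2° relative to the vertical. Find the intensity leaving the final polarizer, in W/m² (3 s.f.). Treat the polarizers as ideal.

I ≈ 318 W/m²

Unpolarized light through the first polarizer → I₁ = 1270 W/m²/2 = 635 W/m², polarized at 43°.
I₂ = I₁ · cos²(45°) = 635 · 0.5 = 317.5 W/m².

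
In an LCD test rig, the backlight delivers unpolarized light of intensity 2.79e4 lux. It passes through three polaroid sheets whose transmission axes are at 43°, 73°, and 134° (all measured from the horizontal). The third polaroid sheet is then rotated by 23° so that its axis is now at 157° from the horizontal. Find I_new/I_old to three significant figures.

I_new/I_old ≈ 0.0465

Before rotation:
Unpolarized light through the first polarizer → I₁ = ½ I₀, now polarized at 43°.
I₂ = I₁ cos²(73° − 43°) = 0.5 I₀ · cos²(30°) = 0.375 I₀.
I₃ = I₂ cos²(134° − 73°) = 0.375 I₀ · cos²(61°) = 0.08814 I₀.
After rotation:
Unpolarized light through the first polarizer → I₁ = ½ I₀, now polarized at 43°.
I₂ = I₁ cos²(73° − 43°) = 0.5 I₀ · cos²(30°) = 0.375 I₀.
I₃ = I₂ cos²(157° − 73°) = 0.375 I₀ · cos²(84°) = 0.004097 I₀.
Ratio = 0.004097 / 0.08814 = 0.04649.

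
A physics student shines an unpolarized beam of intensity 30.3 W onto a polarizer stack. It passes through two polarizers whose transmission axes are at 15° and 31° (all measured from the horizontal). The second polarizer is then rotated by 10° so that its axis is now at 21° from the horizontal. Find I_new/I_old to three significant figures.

I_new/I_old ≈ 1.07

Before rotation:
Unpolarized light through the first polarizer → I₁ = ½ I₀, now polarized at 15°.
I₂ = I₁ cos²(31° − 15°) = 0.5 I₀ · cos²(16°) = 0.462 I₀.
After rotation:
Unpolarized light through the first polarizer → I₁ = ½ I₀, now polarized at 15°.
I₂ = I₁ cos²(21° − 15°) = 0.5 I₀ · cos²(6°) = 0.4945 I₀.
Ratio = 0.4945 / 0.462 = 1.07.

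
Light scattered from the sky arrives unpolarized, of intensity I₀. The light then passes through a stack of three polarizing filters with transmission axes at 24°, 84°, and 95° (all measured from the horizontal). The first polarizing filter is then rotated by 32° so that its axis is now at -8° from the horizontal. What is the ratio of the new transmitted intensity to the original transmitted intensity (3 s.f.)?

Before rotation:
Unpolarized light through the first polarizer → I₁ = ½ I₀, now polarized at 24°.
I₂ = I₁ cos²(84° − 24°) = 0.5 I₀ · cos²(60°) = 0.125 I₀.
I₃ = I₂ cos²(95° − 84°) = 0.125 I₀ · cos²(11°) = 0.1204 I₀.
After rotation:
Unpolarized light through the first polarizer → I₁ = ½ I₀, now polarized at -8°.
Angle between axes 1 and 2: 88°. I₂ = 0.5 I₀ · cos²(88°) = 0.000609 I₀.
I₃ = I₂ cos²(95° − 84°) = 0.000609 I₀ · cos²(11°) = 0.0005868 I₀.
Ratio = 0.0005868 / 0.1204 = 0.004872.

I_new/I_old ≈ 0.00487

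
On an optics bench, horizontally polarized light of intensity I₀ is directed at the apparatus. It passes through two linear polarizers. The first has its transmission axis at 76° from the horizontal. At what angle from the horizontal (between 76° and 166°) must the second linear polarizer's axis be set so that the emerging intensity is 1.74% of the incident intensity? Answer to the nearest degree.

By Malus's law, I₁ = I₀ cos²(76° − 0°) = I₀ cos²(76°) = 0.05853 I₀.
Need I₂/I₀ = 0.0174, so cos²(θ − 76°) = 0.0174 / 0.05853 = 0.2973.
θ − 76° = arccos(√0.2973) = 57.0°, giving θ ≈ 76 + 57.0 = 133.0°.

θ ≈ 133°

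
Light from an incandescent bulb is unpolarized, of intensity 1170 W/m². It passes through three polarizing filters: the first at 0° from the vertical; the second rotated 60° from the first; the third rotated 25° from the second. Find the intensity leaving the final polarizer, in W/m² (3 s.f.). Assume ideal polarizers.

I ≈ 120 W/m²

Unpolarized light through the first polarizer → I₁ = 1170 W/m²/2 = 585 W/m², polarized at 0°.
I₂ = I₁ · cos²(60°) = 585 · 0.25 = 146.3 W/m².
I₃ = I₂ · cos²(25°) = 146.3 · 0.8214 = 120.1 W/m².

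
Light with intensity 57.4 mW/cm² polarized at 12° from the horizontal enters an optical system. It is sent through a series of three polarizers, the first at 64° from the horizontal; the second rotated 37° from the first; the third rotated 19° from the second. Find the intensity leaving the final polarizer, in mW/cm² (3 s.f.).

I₁ = 57.4 mW/cm² · cos²(52°) = 21.76 mW/cm².
I₂ = I₁ · cos²(37°) = 21.76 · 0.6378 = 13.88 mW/cm².
I₃ = I₂ · cos²(19°) = 13.88 · 0.894 = 12.41 mW/cm².

I ≈ 12.4 mW/cm²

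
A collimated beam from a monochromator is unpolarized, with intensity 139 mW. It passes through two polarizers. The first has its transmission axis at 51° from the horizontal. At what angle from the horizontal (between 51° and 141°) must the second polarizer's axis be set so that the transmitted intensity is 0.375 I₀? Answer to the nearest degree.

θ ≈ 81°

Unpolarized light through the first polarizer → I₁ = ½ I₀, now polarized at 51°.
Need I₂/I₀ = 0.375, so cos²(θ − 51°) = 0.375 / 0.5 = 0.75.
θ − 51° = arccos(√0.75) = 30.0°, giving θ ≈ 51 + 30.0 = 81.0°.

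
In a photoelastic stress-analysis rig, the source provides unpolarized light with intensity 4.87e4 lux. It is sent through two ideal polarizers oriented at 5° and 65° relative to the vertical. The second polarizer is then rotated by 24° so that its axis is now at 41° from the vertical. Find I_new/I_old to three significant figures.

Before rotation:
Unpolarized light through the first polarizer → I₁ = ½ I₀, now polarized at 5°.
I₂ = I₁ cos²(65° − 5°) = 0.5 I₀ · cos²(60°) = 0.125 I₀.
After rotation:
Unpolarized light through the first polarizer → I₁ = ½ I₀, now polarized at 5°.
I₂ = I₁ cos²(41° − 5°) = 0.5 I₀ · cos²(36°) = 0.3273 I₀.
Ratio = 0.3273 / 0.125 = 2.618.

I_new/I_old ≈ 2.62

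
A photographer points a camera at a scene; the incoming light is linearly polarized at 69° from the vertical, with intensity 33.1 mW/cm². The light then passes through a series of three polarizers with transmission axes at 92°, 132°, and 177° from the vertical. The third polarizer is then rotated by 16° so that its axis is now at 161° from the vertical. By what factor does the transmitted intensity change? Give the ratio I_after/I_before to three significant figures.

Before rotation:
By Malus's law, I₁ = I₀ cos²(92° − 69°) = I₀ cos²(23°) = 0.8473 I₀.
I₂ = I₁ cos²(132° − 92°) = 0.8473 I₀ · cos²(40°) = 0.4972 I₀.
I₃ = I₂ cos²(177° − 132°) = 0.4972 I₀ · cos²(45°) = 0.2486 I₀.
After rotation:
I₁ = I₀ cos²(92° − 69°) = I₀ cos²(23°) = 0.8473 I₀.
I₂ = I₁ cos²(132° − 92°) = 0.8473 I₀ · cos²(40°) = 0.4972 I₀.
I₃ = I₂ cos²(161° − 132°) = 0.4972 I₀ · cos²(29°) = 0.3804 I₀.
Ratio = 0.3804 / 0.2486 = 1.53.

I_new/I_old ≈ 1.53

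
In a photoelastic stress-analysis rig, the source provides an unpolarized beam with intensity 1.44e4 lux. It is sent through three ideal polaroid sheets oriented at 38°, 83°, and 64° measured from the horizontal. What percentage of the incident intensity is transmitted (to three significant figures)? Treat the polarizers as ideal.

≈ 22.4%

Unpolarized light through the first polarizer → I₁ = 1.44e4 lux/2 = 7200 lux, polarized at 38°.
I₂ = I₁ · cos²(45°) = 7200 · 0.5 = 3600 lux.
I₃ = I₂ · cos²(19°) = 3600 · 0.894 = 3218 lux.
That is 22.35% of the incident intensity.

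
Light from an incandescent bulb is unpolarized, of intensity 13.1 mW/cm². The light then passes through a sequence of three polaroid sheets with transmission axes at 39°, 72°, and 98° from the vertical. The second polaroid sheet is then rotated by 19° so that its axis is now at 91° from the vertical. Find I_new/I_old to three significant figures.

Before rotation:
Unpolarized light through the first polarizer → I₁ = ½ I₀, now polarized at 39°.
I₂ = I₁ cos²(72° − 39°) = 0.5 I₀ · cos²(33°) = 0.3517 I₀.
I₃ = I₂ cos²(98° − 72°) = 0.3517 I₀ · cos²(26°) = 0.2841 I₀.
After rotation:
Unpolarized light through the first polarizer → I₁ = ½ I₀, now polarized at 39°.
I₂ = I₁ cos²(91° − 39°) = 0.5 I₀ · cos²(52°) = 0.1895 I₀.
I₃ = I₂ cos²(98° − 91°) = 0.1895 I₀ · cos²(7°) = 0.1867 I₀.
Ratio = 0.1867 / 0.2841 = 0.6572.

I_new/I_old ≈ 0.657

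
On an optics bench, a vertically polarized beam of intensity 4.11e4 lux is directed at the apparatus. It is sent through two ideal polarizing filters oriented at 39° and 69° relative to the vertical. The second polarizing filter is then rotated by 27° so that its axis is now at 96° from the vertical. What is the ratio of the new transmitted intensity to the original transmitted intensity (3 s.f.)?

I_new/I_old ≈ 0.396

Before rotation:
I₁ = I₀ cos²(39° − 0°) = I₀ cos²(39°) = 0.604 I₀.
I₂ = I₁ cos²(69° − 39°) = 0.604 I₀ · cos²(30°) = 0.453 I₀.
After rotation:
I₁ = I₀ cos²(39° − 0°) = I₀ cos²(39°) = 0.604 I₀.
I₂ = I₁ cos²(96° − 39°) = 0.604 I₀ · cos²(57°) = 0.1792 I₀.
Ratio = 0.1792 / 0.453 = 0.3955.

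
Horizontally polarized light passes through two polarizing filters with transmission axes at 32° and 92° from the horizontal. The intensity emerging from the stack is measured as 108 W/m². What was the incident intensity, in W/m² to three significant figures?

By Malus's law, I₁ = I₀ cos²(32° − 0°) = I₀ cos²(32°) = 0.7192 I₀.
I₂ = I₁ cos²(92° − 32°) = 0.7192 I₀ · cos²(60°) = 0.1798 I₀.
So 108 W/m² = 0.1798 I₀, giving I₀ = 108/0.1798 = 600.7 W/m².

I₀ ≈ 601 W/m²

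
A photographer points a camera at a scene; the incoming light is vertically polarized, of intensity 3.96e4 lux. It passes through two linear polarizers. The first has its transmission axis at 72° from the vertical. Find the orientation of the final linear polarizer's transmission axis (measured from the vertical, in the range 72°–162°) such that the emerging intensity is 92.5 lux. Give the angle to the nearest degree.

θ ≈ 153°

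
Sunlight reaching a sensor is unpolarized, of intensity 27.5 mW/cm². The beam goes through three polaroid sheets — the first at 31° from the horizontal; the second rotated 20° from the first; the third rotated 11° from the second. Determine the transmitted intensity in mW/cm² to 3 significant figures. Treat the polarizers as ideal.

Unpolarized light through the first polarizer → I₁ = 27.5 mW/cm²/2 = 13.75 mW/cm², polarized at 31°.
I₂ = I₁ · cos²(20°) = 13.75 · 0.883 = 12.14 mW/cm².
I₃ = I₂ · cos²(11°) = 12.14 · 0.9636 = 11.7 mW/cm².

I ≈ 11.7 mW/cm²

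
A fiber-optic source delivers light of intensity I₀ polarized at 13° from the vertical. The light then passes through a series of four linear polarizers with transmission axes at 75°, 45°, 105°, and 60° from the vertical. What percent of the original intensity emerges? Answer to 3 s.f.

≈ 2.07%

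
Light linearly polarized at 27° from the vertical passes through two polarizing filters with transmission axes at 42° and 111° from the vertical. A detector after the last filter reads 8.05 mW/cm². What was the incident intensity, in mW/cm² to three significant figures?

I₀ ≈ 67.2 mW/cm²

I₁ = I₀ cos²(42° − 27°) = I₀ cos²(15°) = 0.933 I₀.
I₂ = I₁ cos²(111° − 42°) = 0.933 I₀ · cos²(69°) = 0.1198 I₀.
So 8.05 mW/cm² = 0.1198 I₀, giving I₀ = 8.05/0.1198 = 67.18 mW/cm².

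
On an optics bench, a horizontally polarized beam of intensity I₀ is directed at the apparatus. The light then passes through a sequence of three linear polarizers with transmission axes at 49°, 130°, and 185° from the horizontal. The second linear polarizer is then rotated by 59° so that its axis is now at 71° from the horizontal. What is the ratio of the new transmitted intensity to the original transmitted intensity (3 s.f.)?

Before rotation:
By Malus's law, I₁ = I₀ cos²(49° − 0°) = I₀ cos²(49°) = 0.4304 I₀.
I₂ = I₁ cos²(130° − 49°) = 0.4304 I₀ · cos²(81°) = 0.01053 I₀.
I₃ = I₂ cos²(185° − 130°) = 0.01053 I₀ · cos²(55°) = 0.003465 I₀.
After rotation:
I₁ = I₀ cos²(49° − 0°) = I₀ cos²(49°) = 0.4304 I₀.
I₂ = I₁ cos²(71° − 49°) = 0.4304 I₀ · cos²(22°) = 0.37 I₀.
Angle between axes 2 and 3: 66°. I₃ = 0.37 I₀ · cos²(66°) = 0.06121 I₀.
Ratio = 0.06121 / 0.003465 = 17.66.

I_new/I_old ≈ 17.7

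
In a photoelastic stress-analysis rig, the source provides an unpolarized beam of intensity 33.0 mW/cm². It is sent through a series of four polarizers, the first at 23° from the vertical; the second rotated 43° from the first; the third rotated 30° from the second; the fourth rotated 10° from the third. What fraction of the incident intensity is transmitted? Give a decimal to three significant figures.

Unpolarized light through the first polarizer → I₁ = 33.0 mW/cm²/2 = 16.5 mW/cm², polarized at 23°.
I₂ = I₁ · cos²(43°) = 16.5 · 0.5349 = 8.825 mW/cm².
I₃ = I₂ · cos²(30°) = 8.825 · 0.75 = 6.619 mW/cm².
I₄ = I₃ · cos²(10°) = 6.619 · 0.9698 = 6.42 mW/cm².
Transmitted fraction = 0.1945.

I/I₀ ≈ 0.195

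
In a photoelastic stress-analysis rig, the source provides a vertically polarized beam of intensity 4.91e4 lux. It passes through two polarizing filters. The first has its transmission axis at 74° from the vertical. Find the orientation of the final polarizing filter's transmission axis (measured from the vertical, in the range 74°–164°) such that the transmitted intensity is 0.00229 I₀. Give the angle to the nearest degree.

θ ≈ 154°

By Malus's law, I₁ = I₀ cos²(74° − 0°) = I₀ cos²(74°) = 0.07598 I₀.
Need I₂/I₀ = 0.00229, so cos²(θ − 74°) = 0.00229 / 0.07598 = 0.03014.
θ − 74° = arccos(√0.03014) = 80.0°, giving θ ≈ 74 + 80.0 = 154.0°.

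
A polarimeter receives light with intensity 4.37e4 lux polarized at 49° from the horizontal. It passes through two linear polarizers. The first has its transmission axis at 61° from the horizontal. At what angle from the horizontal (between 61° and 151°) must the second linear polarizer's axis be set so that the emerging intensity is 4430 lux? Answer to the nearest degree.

θ ≈ 132°

I₁ = I₀ cos²(61° − 49°) = I₀ cos²(12°) = 0.9568 I₀.
Target fraction: 4430 / 4.37e4 lux = 0.1014 of I₀.
Need I₂/I₀ = 0.1014, so cos²(θ − 61°) = 0.1014 / 0.9568 = 0.106.
θ − 61° = arccos(√0.106) = 71.0°, giving θ ≈ 61 + 71.0 = 132.0°.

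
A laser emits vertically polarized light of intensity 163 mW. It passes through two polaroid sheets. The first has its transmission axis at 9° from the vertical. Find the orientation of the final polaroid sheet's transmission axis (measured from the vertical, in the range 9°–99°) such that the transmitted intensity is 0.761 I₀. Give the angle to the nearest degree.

I₁ = I₀ cos²(9° − 0°) = I₀ cos²(9°) = 0.9755 I₀.
Need I₂/I₀ = 0.761, so cos²(θ − 9°) = 0.761 / 0.9755 = 0.7801.
θ − 9° = arccos(√0.7801) = 28.0°, giving θ ≈ 9 + 28.0 = 37.0°.

θ ≈ 37°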